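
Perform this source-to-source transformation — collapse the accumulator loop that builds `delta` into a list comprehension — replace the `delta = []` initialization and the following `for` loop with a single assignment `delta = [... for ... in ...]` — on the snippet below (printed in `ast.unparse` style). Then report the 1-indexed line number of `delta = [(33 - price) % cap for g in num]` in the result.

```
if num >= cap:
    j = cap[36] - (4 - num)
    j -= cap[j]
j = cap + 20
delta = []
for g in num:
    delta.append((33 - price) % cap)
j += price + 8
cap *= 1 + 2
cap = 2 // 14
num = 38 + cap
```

Transformed code:
if num >= cap:
    j = cap[36] - (4 - num)
    j -= cap[j]
j = cap + 20
delta = [(33 - price) % cap for g in num]
j += price + 8
cap *= 1 + 2
cap = 2 // 14
num = 38 + cap

5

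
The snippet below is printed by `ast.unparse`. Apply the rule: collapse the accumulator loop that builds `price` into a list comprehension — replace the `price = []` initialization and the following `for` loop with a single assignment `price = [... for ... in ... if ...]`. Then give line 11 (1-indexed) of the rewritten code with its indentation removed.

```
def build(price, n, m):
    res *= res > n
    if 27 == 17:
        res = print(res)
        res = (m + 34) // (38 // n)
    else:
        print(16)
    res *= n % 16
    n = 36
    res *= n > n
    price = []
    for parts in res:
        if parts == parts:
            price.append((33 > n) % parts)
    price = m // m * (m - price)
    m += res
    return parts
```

price = [(33 > n) % parts for parts in res if parts == parts]

Transformed code:
def build(price, n, m):
    res *= res > n
    if 27 == 17:
        res = print(res)
        res = (m + 34) // (38 // n)
    else:
        print(16)
    res *= n % 16
    n = 36
    res *= n > n
    price = [(33 > n) % parts for parts in res if parts == parts]
    price = m // m * (m - price)
    m += res
    return parts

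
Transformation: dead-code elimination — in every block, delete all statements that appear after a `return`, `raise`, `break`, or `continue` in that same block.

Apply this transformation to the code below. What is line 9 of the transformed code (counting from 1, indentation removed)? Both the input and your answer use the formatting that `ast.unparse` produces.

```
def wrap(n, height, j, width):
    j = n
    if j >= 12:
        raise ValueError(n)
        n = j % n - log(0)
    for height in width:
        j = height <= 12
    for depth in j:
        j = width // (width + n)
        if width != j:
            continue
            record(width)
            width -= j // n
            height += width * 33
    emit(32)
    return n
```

if width != j:

Transformed code:
def wrap(n, height, j, width):
    j = n
    if j >= 12:
        raise ValueError(n)
    for height in width:
        j = height <= 12
    for depth in j:
        j = width // (width + n)
        if width != j:
            continue
    emit(32)
    return n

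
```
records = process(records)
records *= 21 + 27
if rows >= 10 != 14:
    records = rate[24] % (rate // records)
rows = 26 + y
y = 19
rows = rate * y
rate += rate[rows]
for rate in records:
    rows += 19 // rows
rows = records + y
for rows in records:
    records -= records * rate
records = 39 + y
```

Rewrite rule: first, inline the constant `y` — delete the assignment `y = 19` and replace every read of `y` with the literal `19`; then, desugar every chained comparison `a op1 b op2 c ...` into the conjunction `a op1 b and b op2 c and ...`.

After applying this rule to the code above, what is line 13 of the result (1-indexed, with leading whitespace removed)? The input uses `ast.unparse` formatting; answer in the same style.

records = 39 + 19

Transformed code:
records = process(records)
records *= 21 + 27
if rows >= 10 and 10 != 14:
    records = rate[24] % (rate // records)
rows = 26 + 19
rows = rate * 19
rate += rate[rows]
for rate in records:
    rows += 19 // rows
rows = records + 19
for rows in records:
    records -= records * rate
records = 39 + 19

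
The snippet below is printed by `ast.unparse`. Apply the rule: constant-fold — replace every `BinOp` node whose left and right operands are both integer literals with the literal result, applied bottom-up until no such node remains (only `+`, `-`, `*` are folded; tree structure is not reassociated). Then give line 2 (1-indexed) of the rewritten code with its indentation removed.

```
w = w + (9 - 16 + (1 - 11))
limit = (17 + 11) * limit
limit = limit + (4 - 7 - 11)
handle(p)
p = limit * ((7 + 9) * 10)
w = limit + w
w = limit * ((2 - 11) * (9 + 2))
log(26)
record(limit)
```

limit = 28 * limit

Transformed code:
w = w + -17
limit = 28 * limit
limit = limit + -14
handle(p)
p = limit * 160
w = limit + w
w = limit * -99
log(26)
record(limit)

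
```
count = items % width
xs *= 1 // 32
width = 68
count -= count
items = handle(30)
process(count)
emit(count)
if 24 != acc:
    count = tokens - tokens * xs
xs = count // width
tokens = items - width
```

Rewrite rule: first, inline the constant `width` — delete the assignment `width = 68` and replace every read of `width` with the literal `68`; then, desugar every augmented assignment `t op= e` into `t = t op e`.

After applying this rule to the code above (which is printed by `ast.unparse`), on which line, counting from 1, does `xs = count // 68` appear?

Transformed code:
count = items % 68
xs = xs * (1 // 32)
count = count - count
items = handle(30)
process(count)
emit(count)
if 24 != acc:
    count = tokens - tokens * xs
xs = count // 68
tokens = items - 68

9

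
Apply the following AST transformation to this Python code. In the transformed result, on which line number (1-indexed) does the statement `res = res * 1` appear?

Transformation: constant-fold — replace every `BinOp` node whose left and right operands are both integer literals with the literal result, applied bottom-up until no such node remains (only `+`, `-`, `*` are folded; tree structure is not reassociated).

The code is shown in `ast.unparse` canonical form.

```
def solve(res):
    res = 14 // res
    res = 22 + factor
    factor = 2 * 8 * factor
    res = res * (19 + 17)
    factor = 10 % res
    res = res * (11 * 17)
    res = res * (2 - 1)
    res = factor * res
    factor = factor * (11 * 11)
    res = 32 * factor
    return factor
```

8

Transformed code:
def solve(res):
    res = 14 // res
    res = 22 + factor
    factor = 16 * factor
    res = res * 36
    factor = 10 % res
    res = res * 187
    res = res * 1
    res = factor * res
    factor = factor * 121
    res = 32 * factor
    return factor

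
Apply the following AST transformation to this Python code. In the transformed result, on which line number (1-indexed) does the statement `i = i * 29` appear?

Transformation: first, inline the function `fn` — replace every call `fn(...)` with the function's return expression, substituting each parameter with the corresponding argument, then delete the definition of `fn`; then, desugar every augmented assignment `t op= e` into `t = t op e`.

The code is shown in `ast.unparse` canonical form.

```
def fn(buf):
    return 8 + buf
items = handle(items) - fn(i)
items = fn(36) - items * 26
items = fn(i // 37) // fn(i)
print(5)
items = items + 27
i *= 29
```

Transformed code:
items = handle(items) - (8 + i)
items = 8 + 36 - items * 26
items = (8 + i // 37) // (8 + i)
print(5)
items = items + 27
i = i * 29

6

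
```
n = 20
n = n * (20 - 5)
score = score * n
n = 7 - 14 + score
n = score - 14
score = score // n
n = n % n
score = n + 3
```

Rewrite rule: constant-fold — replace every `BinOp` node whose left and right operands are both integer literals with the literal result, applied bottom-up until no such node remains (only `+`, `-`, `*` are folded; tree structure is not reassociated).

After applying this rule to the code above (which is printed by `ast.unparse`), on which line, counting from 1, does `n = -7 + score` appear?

4

Transformed code:
n = 20
n = n * 15
score = score * n
n = -7 + score
n = score - 14
score = score // n
n = n % n
score = n + 3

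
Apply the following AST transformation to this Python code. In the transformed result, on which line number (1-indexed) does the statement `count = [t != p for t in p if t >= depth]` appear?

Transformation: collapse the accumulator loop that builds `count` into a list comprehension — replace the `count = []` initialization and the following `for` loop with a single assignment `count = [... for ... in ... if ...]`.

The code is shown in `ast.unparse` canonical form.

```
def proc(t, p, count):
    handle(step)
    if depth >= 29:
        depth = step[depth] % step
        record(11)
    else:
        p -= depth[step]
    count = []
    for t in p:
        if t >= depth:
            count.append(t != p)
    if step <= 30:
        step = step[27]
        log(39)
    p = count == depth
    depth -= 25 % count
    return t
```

8

Transformed code:
def proc(t, p, count):
    handle(step)
    if depth >= 29:
        depth = step[depth] % step
        record(11)
    else:
        p -= depth[step]
    count = [t != p for t in p if t >= depth]
    if step <= 30:
        step = step[27]
        log(39)
    p = count == depth
    depth -= 25 % count
    return t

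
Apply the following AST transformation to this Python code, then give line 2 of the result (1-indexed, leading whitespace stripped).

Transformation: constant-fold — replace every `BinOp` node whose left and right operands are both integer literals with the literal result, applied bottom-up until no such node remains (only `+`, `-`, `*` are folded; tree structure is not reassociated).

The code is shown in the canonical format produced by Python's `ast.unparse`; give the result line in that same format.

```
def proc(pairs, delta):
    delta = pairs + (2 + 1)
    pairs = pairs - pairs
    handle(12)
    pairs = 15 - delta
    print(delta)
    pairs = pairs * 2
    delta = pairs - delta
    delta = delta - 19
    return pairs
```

delta = pairs + 3

Transformed code:
def proc(pairs, delta):
    delta = pairs + 3
    pairs = pairs - pairs
    handle(12)
    pairs = 15 - delta
    print(delta)
    pairs = pairs * 2
    delta = pairs - delta
    delta = delta - 19
    return pairs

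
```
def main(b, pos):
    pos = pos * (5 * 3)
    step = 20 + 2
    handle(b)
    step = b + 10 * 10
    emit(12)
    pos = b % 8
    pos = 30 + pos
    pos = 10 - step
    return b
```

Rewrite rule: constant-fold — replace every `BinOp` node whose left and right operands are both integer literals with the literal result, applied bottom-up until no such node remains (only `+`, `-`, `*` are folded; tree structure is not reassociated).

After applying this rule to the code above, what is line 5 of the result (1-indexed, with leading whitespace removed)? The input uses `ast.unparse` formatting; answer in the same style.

Transformed code:
def main(b, pos):
    pos = pos * 15
    step = 22
    handle(b)
    step = b + 100
    emit(12)
    pos = b % 8
    pos = 30 + pos
    pos = 10 - step
    return b

step = b + 100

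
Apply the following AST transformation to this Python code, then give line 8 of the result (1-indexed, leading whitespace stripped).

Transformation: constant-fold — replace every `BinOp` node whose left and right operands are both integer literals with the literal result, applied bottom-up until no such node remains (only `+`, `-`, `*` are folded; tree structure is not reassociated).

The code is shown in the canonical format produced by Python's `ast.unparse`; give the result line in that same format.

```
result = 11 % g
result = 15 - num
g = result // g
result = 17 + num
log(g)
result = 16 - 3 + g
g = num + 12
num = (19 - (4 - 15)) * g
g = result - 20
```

Transformed code:
result = 11 % g
result = 15 - num
g = result // g
result = 17 + num
log(g)
result = 13 + g
g = num + 12
num = 30 * g
g = result - 20

num = 30 * g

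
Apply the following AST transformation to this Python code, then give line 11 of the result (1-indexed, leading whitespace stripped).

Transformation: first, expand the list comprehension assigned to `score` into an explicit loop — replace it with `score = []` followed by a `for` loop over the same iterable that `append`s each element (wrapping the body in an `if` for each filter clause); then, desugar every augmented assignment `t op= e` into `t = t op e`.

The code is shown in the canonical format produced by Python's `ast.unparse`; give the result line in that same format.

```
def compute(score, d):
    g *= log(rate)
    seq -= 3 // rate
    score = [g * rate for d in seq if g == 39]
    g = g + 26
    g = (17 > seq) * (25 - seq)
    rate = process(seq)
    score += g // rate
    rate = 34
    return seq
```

score = score + g // rate

Transformed code:
def compute(score, d):
    g = g * log(rate)
    seq = seq - 3 // rate
    score = []
    for d in seq:
        if g == 39:
            score.append(g * rate)
    g = g + 26
    g = (17 > seq) * (25 - seq)
    rate = process(seq)
    score = score + g // rate
    rate = 34
    return seq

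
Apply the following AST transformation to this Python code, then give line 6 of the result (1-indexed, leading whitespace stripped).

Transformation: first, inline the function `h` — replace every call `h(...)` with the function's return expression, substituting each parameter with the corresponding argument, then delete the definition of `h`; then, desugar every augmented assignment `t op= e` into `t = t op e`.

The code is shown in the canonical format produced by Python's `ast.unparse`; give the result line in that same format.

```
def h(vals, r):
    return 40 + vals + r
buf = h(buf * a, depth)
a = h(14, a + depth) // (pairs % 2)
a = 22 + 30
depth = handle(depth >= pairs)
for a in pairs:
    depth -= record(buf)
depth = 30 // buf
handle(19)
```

depth = depth - record(buf)

Transformed code:
buf = 40 + buf * a + depth
a = (40 + 14 + (a + depth)) // (pairs % 2)
a = 22 + 30
depth = handle(depth >= pairs)
for a in pairs:
    depth = depth - record(buf)
depth = 30 // buf
handle(19)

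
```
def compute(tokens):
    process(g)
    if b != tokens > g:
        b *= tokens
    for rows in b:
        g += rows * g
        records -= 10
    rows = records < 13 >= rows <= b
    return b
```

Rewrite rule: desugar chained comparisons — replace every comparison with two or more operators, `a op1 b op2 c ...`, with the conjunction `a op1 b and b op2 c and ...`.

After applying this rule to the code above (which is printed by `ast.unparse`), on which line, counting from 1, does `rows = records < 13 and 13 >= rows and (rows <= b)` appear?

8

Transformed code:
def compute(tokens):
    process(g)
    if b != tokens and tokens > g:
        b *= tokens
    for rows in b:
        g += rows * g
        records -= 10
    rows = records < 13 and 13 >= rows and (rows <= b)
    return b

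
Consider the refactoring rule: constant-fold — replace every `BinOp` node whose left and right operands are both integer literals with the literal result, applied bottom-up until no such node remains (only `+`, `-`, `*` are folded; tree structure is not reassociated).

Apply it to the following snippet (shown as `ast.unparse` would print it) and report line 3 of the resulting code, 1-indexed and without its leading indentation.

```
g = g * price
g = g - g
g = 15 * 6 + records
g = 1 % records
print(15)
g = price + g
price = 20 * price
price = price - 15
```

Transformed code:
g = g * price
g = g - g
g = 90 + records
g = 1 % records
print(15)
g = price + g
price = 20 * price
price = price - 15

g = 90 + records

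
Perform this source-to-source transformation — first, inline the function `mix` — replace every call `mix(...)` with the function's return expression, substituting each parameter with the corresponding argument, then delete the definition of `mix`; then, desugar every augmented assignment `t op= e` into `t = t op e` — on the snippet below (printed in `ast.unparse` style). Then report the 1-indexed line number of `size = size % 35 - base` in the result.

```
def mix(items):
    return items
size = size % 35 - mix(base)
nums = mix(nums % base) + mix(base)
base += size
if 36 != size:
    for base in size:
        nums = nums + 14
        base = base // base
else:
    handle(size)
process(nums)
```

1

Transformed code:
size = size % 35 - base
nums = nums % base + base
base = base + size
if 36 != size:
    for base in size:
        nums = nums + 14
        base = base // base
else:
    handle(size)
process(nums)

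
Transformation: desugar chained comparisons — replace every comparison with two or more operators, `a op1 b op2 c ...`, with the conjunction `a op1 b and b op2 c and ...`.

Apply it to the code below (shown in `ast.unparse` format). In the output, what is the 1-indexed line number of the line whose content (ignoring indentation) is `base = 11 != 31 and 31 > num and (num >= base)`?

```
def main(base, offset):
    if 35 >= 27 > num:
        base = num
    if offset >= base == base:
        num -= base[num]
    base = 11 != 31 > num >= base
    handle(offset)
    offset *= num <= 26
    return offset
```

6

Transformed code:
def main(base, offset):
    if 35 >= 27 and 27 > num:
        base = num
    if offset >= base and base == base:
        num -= base[num]
    base = 11 != 31 and 31 > num and (num >= base)
    handle(offset)
    offset *= num <= 26
    return offset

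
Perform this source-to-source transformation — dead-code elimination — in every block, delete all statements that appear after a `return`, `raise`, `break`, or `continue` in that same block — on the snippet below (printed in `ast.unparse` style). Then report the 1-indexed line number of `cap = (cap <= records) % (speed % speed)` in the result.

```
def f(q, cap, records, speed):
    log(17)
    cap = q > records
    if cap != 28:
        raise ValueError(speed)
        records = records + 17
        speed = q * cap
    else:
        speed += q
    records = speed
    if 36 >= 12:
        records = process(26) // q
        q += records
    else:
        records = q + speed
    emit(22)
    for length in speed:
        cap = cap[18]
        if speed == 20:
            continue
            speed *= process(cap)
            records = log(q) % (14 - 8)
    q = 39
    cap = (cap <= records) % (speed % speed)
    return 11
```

Transformed code:
def f(q, cap, records, speed):
    log(17)
    cap = q > records
    if cap != 28:
        raise ValueError(speed)
    else:
        speed += q
    records = speed
    if 36 >= 12:
        records = process(26) // q
        q += records
    else:
        records = q + speed
    emit(22)
    for length in speed:
        cap = cap[18]
        if speed == 20:
            continue
    q = 39
    cap = (cap <= records) % (speed % speed)
    return 11

20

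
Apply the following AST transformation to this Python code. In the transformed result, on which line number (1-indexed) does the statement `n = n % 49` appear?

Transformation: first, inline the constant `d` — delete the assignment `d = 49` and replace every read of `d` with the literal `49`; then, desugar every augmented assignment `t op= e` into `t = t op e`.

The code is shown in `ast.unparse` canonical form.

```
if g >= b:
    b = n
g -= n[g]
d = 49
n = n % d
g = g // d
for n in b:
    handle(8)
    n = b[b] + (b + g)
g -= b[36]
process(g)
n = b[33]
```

Transformed code:
if g >= b:
    b = n
g = g - n[g]
n = n % 49
g = g // 49
for n in b:
    handle(8)
    n = b[b] + (b + g)
g = g - b[36]
process(g)
n = b[33]

4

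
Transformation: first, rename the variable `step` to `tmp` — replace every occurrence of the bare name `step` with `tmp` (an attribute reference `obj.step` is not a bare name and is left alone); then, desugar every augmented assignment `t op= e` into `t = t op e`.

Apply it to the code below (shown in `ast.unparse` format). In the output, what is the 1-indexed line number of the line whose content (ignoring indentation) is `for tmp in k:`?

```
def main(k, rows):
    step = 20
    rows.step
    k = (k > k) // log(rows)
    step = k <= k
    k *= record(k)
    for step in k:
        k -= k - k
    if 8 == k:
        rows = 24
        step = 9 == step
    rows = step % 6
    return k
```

Transformed code:
def main(k, rows):
    tmp = 20
    rows.step
    k = (k > k) // log(rows)
    tmp = k <= k
    k = k * record(k)
    for tmp in k:
        k = k - (k - k)
    if 8 == k:
        rows = 24
        tmp = 9 == tmp
    rows = tmp % 6
    return k

7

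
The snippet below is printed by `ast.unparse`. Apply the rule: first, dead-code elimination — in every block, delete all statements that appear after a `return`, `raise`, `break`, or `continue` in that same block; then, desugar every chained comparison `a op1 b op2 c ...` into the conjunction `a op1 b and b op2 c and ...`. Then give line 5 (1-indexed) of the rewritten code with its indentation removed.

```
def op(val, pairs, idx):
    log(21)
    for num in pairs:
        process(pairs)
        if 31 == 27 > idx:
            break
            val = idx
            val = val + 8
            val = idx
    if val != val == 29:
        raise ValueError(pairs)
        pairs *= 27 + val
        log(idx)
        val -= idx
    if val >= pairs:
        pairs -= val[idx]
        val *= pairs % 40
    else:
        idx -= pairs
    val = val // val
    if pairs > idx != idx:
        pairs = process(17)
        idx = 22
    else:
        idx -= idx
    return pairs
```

Transformed code:
def op(val, pairs, idx):
    log(21)
    for num in pairs:
        process(pairs)
        if 31 == 27 and 27 > idx:
            break
    if val != val and val == 29:
        raise ValueError(pairs)
    if val >= pairs:
        pairs -= val[idx]
        val *= pairs % 40
    else:
        idx -= pairs
    val = val // val
    if pairs > idx and idx != idx:
        pairs = process(17)
        idx = 22
    else:
        idx -= idx
    return pairs

if 31 == 27 and 27 > idx:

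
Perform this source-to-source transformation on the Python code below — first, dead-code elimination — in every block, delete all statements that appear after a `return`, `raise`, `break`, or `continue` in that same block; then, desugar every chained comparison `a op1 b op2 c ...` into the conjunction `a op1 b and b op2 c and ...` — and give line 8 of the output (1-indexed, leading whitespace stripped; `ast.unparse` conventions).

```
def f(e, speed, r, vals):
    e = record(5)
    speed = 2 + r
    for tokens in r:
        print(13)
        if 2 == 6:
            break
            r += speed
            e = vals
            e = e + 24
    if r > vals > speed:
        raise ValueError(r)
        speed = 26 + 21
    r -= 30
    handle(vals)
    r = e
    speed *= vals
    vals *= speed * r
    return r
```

Transformed code:
def f(e, speed, r, vals):
    e = record(5)
    speed = 2 + r
    for tokens in r:
        print(13)
        if 2 == 6:
            break
    if r > vals and vals > speed:
        raise ValueError(r)
    r -= 30
    handle(vals)
    r = e
    speed *= vals
    vals *= speed * r
    return r

if r > vals and vals > speed:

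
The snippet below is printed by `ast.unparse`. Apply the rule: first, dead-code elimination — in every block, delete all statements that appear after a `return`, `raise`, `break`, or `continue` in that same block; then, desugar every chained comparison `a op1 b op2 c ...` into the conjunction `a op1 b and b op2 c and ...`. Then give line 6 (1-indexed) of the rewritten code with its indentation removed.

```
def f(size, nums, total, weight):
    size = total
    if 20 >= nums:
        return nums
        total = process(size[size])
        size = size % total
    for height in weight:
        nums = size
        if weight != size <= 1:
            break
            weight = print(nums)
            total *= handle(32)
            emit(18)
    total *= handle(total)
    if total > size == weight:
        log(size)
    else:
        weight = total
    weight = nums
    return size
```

Transformed code:
def f(size, nums, total, weight):
    size = total
    if 20 >= nums:
        return nums
    for height in weight:
        nums = size
        if weight != size and size <= 1:
            break
    total *= handle(total)
    if total > size and size == weight:
        log(size)
    else:
        weight = total
    weight = nums
    return size

nums = size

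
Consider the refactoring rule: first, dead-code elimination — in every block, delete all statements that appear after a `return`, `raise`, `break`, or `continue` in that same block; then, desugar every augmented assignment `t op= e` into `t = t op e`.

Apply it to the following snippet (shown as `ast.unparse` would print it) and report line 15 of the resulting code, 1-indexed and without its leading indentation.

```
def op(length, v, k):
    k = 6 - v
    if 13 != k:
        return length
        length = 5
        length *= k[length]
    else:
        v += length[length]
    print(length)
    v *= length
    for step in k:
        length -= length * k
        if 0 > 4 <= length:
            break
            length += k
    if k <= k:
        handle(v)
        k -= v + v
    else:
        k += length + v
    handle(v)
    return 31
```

k = k - (v + v)

Transformed code:
def op(length, v, k):
    k = 6 - v
    if 13 != k:
        return length
    else:
        v = v + length[length]
    print(length)
    v = v * length
    for step in k:
        length = length - length * k
        if 0 > 4 <= length:
            break
    if k <= k:
        handle(v)
        k = k - (v + v)
    else:
        k = k + (length + v)
    handle(v)
    return 31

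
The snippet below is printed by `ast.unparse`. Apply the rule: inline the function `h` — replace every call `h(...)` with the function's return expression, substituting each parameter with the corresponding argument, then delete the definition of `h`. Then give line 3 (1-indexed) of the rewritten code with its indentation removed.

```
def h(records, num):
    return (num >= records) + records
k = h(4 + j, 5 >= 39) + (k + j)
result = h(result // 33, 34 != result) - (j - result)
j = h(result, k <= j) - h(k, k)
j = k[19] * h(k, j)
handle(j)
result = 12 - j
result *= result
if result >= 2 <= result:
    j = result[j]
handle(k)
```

j = ((k <= j) >= result) + result - ((k >= k) + k)

Transformed code:
k = ((5 >= 39) >= 4 + j) + (4 + j) + (k + j)
result = ((34 != result) >= result // 33) + result // 33 - (j - result)
j = ((k <= j) >= result) + result - ((k >= k) + k)
j = k[19] * ((j >= k) + k)
handle(j)
result = 12 - j
result *= result
if result >= 2 <= result:
    j = result[j]
handle(k)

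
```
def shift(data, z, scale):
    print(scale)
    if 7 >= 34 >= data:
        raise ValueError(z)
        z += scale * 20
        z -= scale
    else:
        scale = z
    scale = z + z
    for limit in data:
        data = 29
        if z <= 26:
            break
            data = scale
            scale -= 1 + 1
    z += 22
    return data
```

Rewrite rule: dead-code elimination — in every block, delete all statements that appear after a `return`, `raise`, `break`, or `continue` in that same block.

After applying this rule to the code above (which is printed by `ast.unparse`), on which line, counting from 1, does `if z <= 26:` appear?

Transformed code:
def shift(data, z, scale):
    print(scale)
    if 7 >= 34 >= data:
        raise ValueError(z)
    else:
        scale = z
    scale = z + z
    for limit in data:
        data = 29
        if z <= 26:
            break
    z += 22
    return data

10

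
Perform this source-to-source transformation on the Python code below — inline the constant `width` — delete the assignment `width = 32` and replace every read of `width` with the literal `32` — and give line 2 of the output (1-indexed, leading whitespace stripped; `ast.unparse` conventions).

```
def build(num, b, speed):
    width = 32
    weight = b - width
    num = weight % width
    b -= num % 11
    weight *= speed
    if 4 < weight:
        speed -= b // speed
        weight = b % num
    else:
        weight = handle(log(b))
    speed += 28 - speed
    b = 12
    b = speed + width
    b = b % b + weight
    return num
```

Transformed code:
def build(num, b, speed):
    weight = b - 32
    num = weight % 32
    b -= num % 11
    weight *= speed
    if 4 < weight:
        speed -= b // speed
        weight = b % num
    else:
        weight = handle(log(b))
    speed += 28 - speed
    b = 12
    b = speed + 32
    b = b % b + weight
    return num

weight = b - 32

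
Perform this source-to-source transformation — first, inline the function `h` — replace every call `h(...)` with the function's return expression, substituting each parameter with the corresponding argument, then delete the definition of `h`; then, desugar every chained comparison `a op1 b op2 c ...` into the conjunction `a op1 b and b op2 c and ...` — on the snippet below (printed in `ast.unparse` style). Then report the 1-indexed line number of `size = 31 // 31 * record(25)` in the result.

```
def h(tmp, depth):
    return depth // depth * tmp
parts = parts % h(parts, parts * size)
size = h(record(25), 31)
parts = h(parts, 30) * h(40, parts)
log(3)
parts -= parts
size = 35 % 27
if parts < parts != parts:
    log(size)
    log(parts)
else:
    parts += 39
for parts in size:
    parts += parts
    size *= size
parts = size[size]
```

2

Transformed code:
parts = parts % (parts * size // (parts * size) * parts)
size = 31 // 31 * record(25)
parts = 30 // 30 * parts * (parts // parts * 40)
log(3)
parts -= parts
size = 35 % 27
if parts < parts and parts != parts:
    log(size)
    log(parts)
else:
    parts += 39
for parts in size:
    parts += parts
    size *= size
parts = size[size]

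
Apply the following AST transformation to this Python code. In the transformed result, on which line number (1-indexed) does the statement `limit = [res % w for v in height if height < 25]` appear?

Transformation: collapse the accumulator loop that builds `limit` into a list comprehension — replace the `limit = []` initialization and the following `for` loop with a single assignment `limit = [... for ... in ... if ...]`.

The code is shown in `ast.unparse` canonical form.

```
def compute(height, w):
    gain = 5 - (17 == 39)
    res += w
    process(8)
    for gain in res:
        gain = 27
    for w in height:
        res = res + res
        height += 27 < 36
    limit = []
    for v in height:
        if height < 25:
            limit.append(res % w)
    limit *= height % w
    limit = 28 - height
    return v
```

Transformed code:
def compute(height, w):
    gain = 5 - (17 == 39)
    res += w
    process(8)
    for gain in res:
        gain = 27
    for w in height:
        res = res + res
        height += 27 < 36
    limit = [res % w for v in height if height < 25]
    limit *= height % w
    limit = 28 - height
    return v

10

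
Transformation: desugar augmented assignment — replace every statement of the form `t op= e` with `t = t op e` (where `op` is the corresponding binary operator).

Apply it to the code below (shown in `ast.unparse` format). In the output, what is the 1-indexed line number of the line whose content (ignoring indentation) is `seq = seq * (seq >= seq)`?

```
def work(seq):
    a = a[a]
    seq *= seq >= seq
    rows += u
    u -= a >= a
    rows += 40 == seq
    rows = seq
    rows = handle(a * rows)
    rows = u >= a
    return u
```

3

Transformed code:
def work(seq):
    a = a[a]
    seq = seq * (seq >= seq)
    rows = rows + u
    u = u - (a >= a)
    rows = rows + (40 == seq)
    rows = seq
    rows = handle(a * rows)
    rows = u >= a
    return u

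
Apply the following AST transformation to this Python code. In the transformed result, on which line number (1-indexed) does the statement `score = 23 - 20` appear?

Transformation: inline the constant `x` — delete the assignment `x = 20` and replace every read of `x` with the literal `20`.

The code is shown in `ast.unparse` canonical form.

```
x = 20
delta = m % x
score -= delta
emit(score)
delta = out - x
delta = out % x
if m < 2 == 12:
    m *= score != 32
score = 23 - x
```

8

Transformed code:
delta = m % 20
score -= delta
emit(score)
delta = out - 20
delta = out % 20
if m < 2 == 12:
    m *= score != 32
score = 23 - 20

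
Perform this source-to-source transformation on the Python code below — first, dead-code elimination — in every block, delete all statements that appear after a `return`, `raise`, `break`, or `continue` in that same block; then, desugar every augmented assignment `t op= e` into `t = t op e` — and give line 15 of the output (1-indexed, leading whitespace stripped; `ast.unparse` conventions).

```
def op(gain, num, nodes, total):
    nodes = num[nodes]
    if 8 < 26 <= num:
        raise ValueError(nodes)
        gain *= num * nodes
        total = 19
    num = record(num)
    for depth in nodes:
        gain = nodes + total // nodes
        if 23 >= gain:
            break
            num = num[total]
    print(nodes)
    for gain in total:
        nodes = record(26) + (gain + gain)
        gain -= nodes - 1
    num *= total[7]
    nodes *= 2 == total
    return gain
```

nodes = nodes * (2 == total)

Transformed code:
def op(gain, num, nodes, total):
    nodes = num[nodes]
    if 8 < 26 <= num:
        raise ValueError(nodes)
    num = record(num)
    for depth in nodes:
        gain = nodes + total // nodes
        if 23 >= gain:
            break
    print(nodes)
    for gain in total:
        nodes = record(26) + (gain + gain)
        gain = gain - (nodes - 1)
    num = num * total[7]
    nodes = nodes * (2 == total)
    return gain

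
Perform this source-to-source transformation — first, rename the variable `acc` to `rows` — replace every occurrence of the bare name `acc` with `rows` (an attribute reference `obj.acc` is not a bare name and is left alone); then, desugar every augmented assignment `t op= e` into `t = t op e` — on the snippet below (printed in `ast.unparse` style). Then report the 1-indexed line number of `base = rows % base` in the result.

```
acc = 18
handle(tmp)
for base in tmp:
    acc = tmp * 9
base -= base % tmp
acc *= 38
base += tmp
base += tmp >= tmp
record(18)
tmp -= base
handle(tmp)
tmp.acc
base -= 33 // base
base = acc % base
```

Transformed code:
rows = 18
handle(tmp)
for base in tmp:
    rows = tmp * 9
base = base - base % tmp
rows = rows * 38
base = base + tmp
base = base + (tmp >= tmp)
record(18)
tmp = tmp - base
handle(tmp)
tmp.acc
base = base - 33 // base
base = rows % base

14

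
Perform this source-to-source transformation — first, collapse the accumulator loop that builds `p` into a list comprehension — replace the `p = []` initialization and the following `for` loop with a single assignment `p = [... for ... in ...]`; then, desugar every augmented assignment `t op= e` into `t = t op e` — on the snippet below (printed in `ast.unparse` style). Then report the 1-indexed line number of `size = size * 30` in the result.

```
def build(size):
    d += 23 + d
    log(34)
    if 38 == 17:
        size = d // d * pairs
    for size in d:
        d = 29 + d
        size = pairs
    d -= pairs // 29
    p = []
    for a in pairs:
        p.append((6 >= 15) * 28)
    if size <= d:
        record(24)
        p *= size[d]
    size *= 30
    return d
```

Transformed code:
def build(size):
    d = d + (23 + d)
    log(34)
    if 38 == 17:
        size = d // d * pairs
    for size in d:
        d = 29 + d
        size = pairs
    d = d - pairs // 29
    p = [(6 >= 15) * 28 for a in pairs]
    if size <= d:
        record(24)
        p = p * size[d]
    size = size * 30
    return d

14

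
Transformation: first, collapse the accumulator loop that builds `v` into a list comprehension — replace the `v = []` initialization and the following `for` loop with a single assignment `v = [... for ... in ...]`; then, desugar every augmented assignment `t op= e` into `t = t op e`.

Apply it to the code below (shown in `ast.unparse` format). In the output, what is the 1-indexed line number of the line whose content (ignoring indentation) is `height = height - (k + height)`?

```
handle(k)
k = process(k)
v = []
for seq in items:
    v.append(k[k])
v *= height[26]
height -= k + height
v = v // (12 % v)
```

Transformed code:
handle(k)
k = process(k)
v = [k[k] for seq in items]
v = v * height[26]
height = height - (k + height)
v = v // (12 % v)

5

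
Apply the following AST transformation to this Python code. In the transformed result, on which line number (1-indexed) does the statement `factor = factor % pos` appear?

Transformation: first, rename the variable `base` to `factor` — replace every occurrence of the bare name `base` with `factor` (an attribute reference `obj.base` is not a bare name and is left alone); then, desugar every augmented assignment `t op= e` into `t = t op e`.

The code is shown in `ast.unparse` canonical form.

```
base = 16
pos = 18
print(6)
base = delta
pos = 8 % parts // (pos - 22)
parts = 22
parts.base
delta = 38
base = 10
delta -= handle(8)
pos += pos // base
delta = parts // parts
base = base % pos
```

Transformed code:
factor = 16
pos = 18
print(6)
factor = delta
pos = 8 % parts // (pos - 22)
parts = 22
parts.base
delta = 38
factor = 10
delta = delta - handle(8)
pos = pos + pos // factor
delta = parts // parts
factor = factor % pos

13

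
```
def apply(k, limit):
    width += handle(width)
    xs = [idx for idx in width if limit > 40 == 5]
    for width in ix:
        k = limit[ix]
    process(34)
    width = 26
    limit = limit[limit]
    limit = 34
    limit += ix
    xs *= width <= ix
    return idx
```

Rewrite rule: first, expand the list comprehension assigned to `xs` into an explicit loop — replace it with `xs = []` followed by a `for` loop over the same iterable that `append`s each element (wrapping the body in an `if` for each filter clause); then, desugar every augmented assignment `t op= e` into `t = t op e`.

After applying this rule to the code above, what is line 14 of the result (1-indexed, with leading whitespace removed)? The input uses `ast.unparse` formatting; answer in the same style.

Transformed code:
def apply(k, limit):
    width = width + handle(width)
    xs = []
    for idx in width:
        if limit > 40 == 5:
            xs.append(idx)
    for width in ix:
        k = limit[ix]
    process(34)
    width = 26
    limit = limit[limit]
    limit = 34
    limit = limit + ix
    xs = xs * (width <= ix)
    return idx

xs = xs * (width <= ix)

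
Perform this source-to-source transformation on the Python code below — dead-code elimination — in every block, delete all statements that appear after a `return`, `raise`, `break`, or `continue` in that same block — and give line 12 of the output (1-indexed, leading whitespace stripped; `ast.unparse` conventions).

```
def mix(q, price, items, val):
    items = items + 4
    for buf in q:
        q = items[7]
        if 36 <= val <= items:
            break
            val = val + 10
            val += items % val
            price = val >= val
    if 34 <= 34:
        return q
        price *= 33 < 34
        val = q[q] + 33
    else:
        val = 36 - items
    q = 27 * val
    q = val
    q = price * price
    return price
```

q = val

Transformed code:
def mix(q, price, items, val):
    items = items + 4
    for buf in q:
        q = items[7]
        if 36 <= val <= items:
            break
    if 34 <= 34:
        return q
    else:
        val = 36 - items
    q = 27 * val
    q = val
    q = price * price
    return price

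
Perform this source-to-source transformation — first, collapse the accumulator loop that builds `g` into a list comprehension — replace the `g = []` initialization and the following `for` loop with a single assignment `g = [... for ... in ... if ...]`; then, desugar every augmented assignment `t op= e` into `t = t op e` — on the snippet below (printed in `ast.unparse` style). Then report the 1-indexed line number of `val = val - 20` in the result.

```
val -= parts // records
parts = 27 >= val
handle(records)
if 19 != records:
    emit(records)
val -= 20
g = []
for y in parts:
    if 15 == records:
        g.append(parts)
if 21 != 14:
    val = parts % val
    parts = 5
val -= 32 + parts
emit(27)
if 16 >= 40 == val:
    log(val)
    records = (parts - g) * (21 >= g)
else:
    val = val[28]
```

Transformed code:
val = val - parts // records
parts = 27 >= val
handle(records)
if 19 != records:
    emit(records)
val = val - 20
g = [parts for y in parts if 15 == records]
if 21 != 14:
    val = parts % val
    parts = 5
val = val - (32 + parts)
emit(27)
if 16 >= 40 == val:
    log(val)
    records = (parts - g) * (21 >= g)
else:
    val = val[28]

6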